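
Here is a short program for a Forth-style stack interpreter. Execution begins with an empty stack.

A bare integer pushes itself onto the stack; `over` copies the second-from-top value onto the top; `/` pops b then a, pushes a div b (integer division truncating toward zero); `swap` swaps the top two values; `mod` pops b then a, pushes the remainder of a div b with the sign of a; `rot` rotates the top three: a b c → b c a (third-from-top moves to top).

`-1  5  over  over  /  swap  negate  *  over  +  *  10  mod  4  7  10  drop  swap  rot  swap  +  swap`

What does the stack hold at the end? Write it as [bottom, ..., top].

-1      -1
5       -1 5
over    -1 5 -1
over    -1 5 -1 5
/       -1 5 0
swap    -1 0 5
negate  -1 0 -5
*       -1 0
over    -1 0 -1
+       -1 -1
*       1
10      1 10
mod     1
4       1 4
7       1 4 7
10      1 4 7 10
drop    1 4 7
swap    1 7 4
rot     7 4 1
swap    7 1 4
+       7 5
swap    5 7

[5, 7]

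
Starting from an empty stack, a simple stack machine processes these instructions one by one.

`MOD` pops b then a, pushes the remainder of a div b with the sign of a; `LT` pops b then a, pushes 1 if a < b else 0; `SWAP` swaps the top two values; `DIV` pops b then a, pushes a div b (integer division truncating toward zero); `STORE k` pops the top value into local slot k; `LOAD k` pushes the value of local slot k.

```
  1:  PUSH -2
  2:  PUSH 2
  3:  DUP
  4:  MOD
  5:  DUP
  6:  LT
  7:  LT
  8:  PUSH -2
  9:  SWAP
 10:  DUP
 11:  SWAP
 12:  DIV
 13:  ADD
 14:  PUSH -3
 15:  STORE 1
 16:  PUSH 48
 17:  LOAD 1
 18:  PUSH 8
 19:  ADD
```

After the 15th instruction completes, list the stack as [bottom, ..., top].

PUSH -2 -> [-2]
PUSH 2  -> [-2, 2]
DUP     -> [-2, 2, 2]
MOD     -> [-2, 0]
DUP     -> [-2, 0, 0]
LT      -> [-2, 0]
LT      -> [1]
PUSH -2 -> [1, -2]
SWAP    -> [-2, 1]
DUP     -> [-2, 1, 1]
SWAP    -> [-2, 1, 1]
DIV     -> [-2, 1]
ADD     -> [-1]
PUSH -3 -> [-1, -3]
STORE 1 -> [-1]

[-1]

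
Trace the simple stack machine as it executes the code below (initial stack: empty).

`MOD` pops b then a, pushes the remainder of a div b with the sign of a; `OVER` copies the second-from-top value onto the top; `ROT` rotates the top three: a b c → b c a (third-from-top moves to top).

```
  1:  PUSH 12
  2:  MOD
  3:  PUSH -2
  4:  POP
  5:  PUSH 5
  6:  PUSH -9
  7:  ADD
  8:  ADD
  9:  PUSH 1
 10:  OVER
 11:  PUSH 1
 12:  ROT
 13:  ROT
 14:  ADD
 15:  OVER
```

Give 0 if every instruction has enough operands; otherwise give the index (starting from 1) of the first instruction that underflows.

2

PUSH 12 -> [12]
MOD  — needs 2 operands, stack has 1 → underflow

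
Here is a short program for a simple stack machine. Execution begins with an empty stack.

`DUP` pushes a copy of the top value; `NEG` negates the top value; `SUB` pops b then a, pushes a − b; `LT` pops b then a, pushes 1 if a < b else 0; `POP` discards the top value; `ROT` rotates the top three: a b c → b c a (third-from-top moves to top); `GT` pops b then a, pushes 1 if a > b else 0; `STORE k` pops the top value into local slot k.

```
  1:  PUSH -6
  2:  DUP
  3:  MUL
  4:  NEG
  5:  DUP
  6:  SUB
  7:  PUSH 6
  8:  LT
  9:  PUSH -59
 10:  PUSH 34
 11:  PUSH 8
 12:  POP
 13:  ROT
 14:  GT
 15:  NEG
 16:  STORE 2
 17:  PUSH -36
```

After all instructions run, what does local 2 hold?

-1

PUSH -6  : [-6]
DUP      : [-6, -6]
MUL      : [36]
NEG      : [-36]
DUP      : [-36, -36]
SUB      : [0]
PUSH 6   : [0, 6]
LT       : [1]
PUSH -59 : [1, -59]
PUSH 34  : [1, -59, 34]
PUSH 8   : [1, -59, 34, 8]
POP      : [1, -59, 34]
ROT      : [-59, 34, 1]
GT       : [-59, 1]
NEG      : [-59, -1]
STORE 2  : [-59]
PUSH -36 : [-59, -36]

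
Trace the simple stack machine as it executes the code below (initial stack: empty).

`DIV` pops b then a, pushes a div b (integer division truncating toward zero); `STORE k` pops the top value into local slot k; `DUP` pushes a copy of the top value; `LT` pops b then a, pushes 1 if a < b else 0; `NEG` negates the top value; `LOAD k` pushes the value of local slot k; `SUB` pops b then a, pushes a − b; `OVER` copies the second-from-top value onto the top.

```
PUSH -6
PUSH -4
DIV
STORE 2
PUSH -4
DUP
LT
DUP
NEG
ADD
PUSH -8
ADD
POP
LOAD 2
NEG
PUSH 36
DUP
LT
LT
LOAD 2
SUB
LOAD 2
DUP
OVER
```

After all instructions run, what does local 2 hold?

1

PUSH -6 → -6
PUSH -4 → -6 -4
DIV     → 1
STORE 2 → (empty)
PUSH -4 → -4
DUP     → -4 -4
LT      → 0
DUP     → 0 0
NEG     → 0 0
ADD     → 0
PUSH -8 → 0 -8
ADD     → -8
POP     → (empty)
LOAD 2  → 1
NEG     → -1
PUSH 36 → -1 36
DUP     → -1 36 36
LT      → -1 0
LT      → 1
LOAD 2  → 1 1
SUB     → 0
LOAD 2  → 0 1
DUP     → 0 1 1
OVER    → 0 1 1 1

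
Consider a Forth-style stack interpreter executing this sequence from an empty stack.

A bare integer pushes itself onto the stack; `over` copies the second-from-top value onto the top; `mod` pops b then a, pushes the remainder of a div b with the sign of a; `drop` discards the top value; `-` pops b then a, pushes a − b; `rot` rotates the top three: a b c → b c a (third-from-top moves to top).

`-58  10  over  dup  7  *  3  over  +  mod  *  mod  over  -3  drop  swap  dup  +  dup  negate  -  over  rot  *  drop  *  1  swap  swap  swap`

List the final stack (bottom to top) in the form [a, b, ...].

[1, -2320]

-58    → -58
10     → -58 10
over   → -58 10 -58
dup    → -58 10 -58 -58
7      → -58 10 -58 -58 7
*      → -58 10 -58 -406
3      → -58 10 -58 -406 3
over   → -58 10 -58 -406 3 -406
+      → -58 10 -58 -406 -403
mod    → -58 10 -58 -3
*      → -58 10 174
mod    → -58 10
over   → -58 10 -58
-3     → -58 10 -58 -3
drop   → -58 10 -58
swap   → -58 -58 10
dup    → -58 -58 10 10
+      → -58 -58 20
dup    → -58 -58 20 20
negate → -58 -58 20 -20
-      → -58 -58 40
over   → -58 -58 40 -58
rot    → -58 40 -58 -58
*      → -58 40 3364
drop   → -58 40
*      → -2320
1      → -2320 1
swap   → 1 -2320
swap   → -2320 1
swap   → 1 -2320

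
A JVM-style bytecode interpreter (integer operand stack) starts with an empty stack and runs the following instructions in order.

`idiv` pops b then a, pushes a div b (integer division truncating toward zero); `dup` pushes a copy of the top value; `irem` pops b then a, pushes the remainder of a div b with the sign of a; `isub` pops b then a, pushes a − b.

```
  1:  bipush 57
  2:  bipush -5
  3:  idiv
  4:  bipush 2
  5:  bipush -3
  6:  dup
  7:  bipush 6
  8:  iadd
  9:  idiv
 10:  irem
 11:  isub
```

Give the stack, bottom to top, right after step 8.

[-11, 2, -3, 3]

bipush 57 → 57
bipush -5 → 57 -5
idiv      → -11
bipush 2  → -11 2
bipush -3 → -11 2 -3
dup       → -11 2 -3 -3
bipush 6  → -11 2 -3 -3 6
iadd      → -11 2 -3 3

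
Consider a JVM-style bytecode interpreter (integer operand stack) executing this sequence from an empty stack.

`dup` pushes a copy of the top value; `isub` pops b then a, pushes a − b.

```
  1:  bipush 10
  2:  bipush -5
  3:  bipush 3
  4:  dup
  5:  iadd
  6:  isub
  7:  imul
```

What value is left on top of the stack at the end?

-110

bipush 10 -> 10
bipush -5 -> 10 -5
bipush 3  -> 10 -5 3
dup       -> 10 -5 3 3
iadd      -> 10 -5 6
isub      -> 10 -11
imul      -> -110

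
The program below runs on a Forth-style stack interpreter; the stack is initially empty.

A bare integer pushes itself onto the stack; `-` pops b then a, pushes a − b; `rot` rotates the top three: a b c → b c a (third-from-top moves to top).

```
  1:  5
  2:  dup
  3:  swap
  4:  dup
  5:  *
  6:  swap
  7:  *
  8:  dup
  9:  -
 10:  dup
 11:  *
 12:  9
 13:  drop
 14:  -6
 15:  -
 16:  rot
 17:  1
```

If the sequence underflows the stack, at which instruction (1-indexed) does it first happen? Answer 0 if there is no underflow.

5    : 5
dup  : 5 5
swap : 5 5
dup  : 5 5 5
*    : 5 25
swap : 25 5
*    : 125
dup  : 125 125
-    : 0
dup  : 0 0
*    : 0
9    : 0 9
drop : 0
-6   : 0 -6
-    : 6
rot  — needs 3 operands, stack has 1 → underflow

16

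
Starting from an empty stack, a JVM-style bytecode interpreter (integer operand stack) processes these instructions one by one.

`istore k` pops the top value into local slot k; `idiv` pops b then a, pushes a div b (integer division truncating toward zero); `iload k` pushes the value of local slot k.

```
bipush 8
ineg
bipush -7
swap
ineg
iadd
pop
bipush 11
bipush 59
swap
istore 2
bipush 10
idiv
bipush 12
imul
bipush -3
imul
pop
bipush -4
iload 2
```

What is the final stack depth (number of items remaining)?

bipush 8   [8]
ineg       [-8]
bipush -7  [-8, -7]
swap       [-7, -8]
ineg       [-7, 8]
iadd       [1]
pop        []
bipush 11  [11]
bipush 59  [11, 59]
swap       [59, 11]
istore 2   [59]
bipush 10  [59, 10]
idiv       [5]
bipush 12  [5, 12]
imul       [60]
bipush -3  [60, -3]
imul       [-180]
pop        []
bipush -4  [-4]
iload 2    [-4, 11]

2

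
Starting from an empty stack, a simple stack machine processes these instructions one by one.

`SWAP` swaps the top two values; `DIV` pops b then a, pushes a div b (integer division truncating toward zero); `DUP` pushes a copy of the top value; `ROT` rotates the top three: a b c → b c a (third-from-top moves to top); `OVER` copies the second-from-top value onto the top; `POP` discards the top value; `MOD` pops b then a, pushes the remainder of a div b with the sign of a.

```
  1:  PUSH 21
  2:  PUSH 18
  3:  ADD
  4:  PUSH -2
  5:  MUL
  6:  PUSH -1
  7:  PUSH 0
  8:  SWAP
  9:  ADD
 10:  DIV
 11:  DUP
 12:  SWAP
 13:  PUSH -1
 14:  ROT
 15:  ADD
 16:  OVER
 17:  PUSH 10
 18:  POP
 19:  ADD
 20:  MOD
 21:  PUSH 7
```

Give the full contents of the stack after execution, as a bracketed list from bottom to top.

[78, 7]

PUSH 21  [21]
PUSH 18  [21, 18]
ADD      [39]
PUSH -2  [39, -2]
MUL      [-78]
PUSH -1  [-78, -1]
PUSH 0   [-78, -1, 0]
SWAP     [-78, 0, -1]
ADD      [-78, -1]
DIV      [78]
DUP      [78, 78]
SWAP     [78, 78]
PUSH -1  [78, 78, -1]
ROT      [78, -1, 78]
ADD      [78, 77]
OVER     [78, 77, 78]
PUSH 10  [78, 77, 78, 10]
POP      [78, 77, 78]
ADD      [78, 155]
MOD      [78]
PUSH 7   [78, 7]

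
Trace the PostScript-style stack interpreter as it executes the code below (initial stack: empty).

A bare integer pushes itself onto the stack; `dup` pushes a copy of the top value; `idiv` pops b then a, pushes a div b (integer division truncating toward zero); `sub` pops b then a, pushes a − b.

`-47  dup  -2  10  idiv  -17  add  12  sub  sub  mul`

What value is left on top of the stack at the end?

-47   [-47]
dup   [-47, -47]
-2    [-47, -47, -2]
10    [-47, -47, -2, 10]
idiv  [-47, -47, 0]
-17   [-47, -47, 0, -17]
add   [-47, -47, -17]
12    [-47, -47, -17, 12]
sub   [-47, -47, -29]
sub   [-47, -18]
mul   [846]

846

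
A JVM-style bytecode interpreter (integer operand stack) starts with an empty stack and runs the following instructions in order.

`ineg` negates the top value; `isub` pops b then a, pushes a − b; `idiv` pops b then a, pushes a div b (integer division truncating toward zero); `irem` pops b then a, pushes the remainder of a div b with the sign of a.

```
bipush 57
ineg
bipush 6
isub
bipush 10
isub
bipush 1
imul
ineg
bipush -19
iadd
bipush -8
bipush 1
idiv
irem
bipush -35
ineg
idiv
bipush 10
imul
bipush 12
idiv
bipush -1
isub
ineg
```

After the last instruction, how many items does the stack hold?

bipush 57  → 57
ineg       → -57
bipush 6   → -57 6
isub       → -63
bipush 10  → -63 10
isub       → -73
bipush 1   → -73 1
imul       → -73
ineg       → 73
bipush -19 → 73 -19
iadd       → 54
bipush -8  → 54 -8
bipush 1   → 54 -8 1
idiv       → 54 -8
irem       → 6
bipush -35 → 6 -35
ineg       → 6 35
idiv       → 0
bipush 10  → 0 10
imul       → 0
bipush 12  → 0 12
idiv       → 0
bipush -1  → 0 -1
isub       → 1
ineg       → -1

1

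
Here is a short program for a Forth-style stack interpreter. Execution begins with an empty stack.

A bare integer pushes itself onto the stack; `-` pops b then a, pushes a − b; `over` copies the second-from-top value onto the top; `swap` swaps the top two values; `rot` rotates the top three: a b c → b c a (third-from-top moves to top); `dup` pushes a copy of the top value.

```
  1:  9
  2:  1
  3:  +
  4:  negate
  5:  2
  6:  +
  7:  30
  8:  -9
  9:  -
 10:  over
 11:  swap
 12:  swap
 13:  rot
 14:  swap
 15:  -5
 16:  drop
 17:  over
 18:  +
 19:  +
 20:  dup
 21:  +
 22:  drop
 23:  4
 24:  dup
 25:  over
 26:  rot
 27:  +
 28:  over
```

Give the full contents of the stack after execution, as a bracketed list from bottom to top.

[39, 4, 8, 4]

9      -> [9]
1      -> [9, 1]
+      -> [10]
negate -> [-10]
2      -> [-10, 2]
+      -> [-8]
30     -> [-8, 30]
-9     -> [-8, 30, -9]
-      -> [-8, 39]
over   -> [-8, 39, -8]
swap   -> [-8, -8, 39]
swap   -> [-8, 39, -8]
rot    -> [39, -8, -8]
swap   -> [39, -8, -8]
-5     -> [39, -8, -8, -5]
drop   -> [39, -8, -8]
over   -> [39, -8, -8, -8]
+      -> [39, -8, -16]
+      -> [39, -24]
dup    -> [39, -24, -24]
+      -> [39, -48]
drop   -> [39]
4      -> [39, 4]
dup    -> [39, 4, 4]
over   -> [39, 4, 4, 4]
rot    -> [39, 4, 4, 4]
+      -> [39, 4, 8]
over   -> [39, 4, 8, 4]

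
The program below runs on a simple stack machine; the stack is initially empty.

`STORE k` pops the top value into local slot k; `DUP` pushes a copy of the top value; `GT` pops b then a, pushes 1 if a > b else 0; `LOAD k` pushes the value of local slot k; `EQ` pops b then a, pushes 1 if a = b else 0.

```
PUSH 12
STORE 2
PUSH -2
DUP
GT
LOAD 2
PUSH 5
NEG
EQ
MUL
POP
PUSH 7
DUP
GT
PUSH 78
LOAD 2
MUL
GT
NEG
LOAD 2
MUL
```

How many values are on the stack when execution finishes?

1

PUSH 12 -> 12
STORE 2 -> (empty)
PUSH -2 -> -2
DUP     -> -2 -2
GT      -> 0
LOAD 2  -> 0 12
PUSH 5  -> 0 12 5
NEG     -> 0 12 -5
EQ      -> 0 0
MUL     -> 0
POP     -> (empty)
PUSH 7  -> 7
DUP     -> 7 7
GT      -> 0
PUSH 78 -> 0 78
LOAD 2  -> 0 78 12
MUL     -> 0 936
GT      -> 0
NEG     -> 0
LOAD 2  -> 0 12
MUL     -> 0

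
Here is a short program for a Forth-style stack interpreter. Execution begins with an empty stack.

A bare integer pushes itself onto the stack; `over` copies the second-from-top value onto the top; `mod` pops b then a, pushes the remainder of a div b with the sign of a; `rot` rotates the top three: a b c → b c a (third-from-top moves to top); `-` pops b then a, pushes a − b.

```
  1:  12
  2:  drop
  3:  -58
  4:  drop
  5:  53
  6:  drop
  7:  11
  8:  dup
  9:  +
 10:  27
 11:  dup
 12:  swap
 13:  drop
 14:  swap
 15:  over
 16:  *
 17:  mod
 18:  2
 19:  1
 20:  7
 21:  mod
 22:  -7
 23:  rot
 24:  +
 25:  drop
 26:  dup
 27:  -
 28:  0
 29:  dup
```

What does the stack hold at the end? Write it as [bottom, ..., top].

12   → [12]
drop → []
-58  → [-58]
drop → []
53   → [53]
drop → []
11   → [11]
dup  → [11, 11]
+    → [22]
27   → [22, 27]
dup  → [22, 27, 27]
swap → [22, 27, 27]
drop → [22, 27]
swap → [27, 22]
over → [27, 22, 27]
*    → [27, 594]
mod  → [27]
2    → [27, 2]
1    → [27, 2, 1]
7    → [27, 2, 1, 7]
mod  → [27, 2, 1]
-7   → [27, 2, 1, -7]
rot  → [27, 1, -7, 2]
+    → [27, 1, -5]
drop → [27, 1]
dup  → [27, 1, 1]
-    → [27, 0]
0    → [27, 0, 0]
dup  → [27, 0, 0, 0]

[27, 0, 0, 0]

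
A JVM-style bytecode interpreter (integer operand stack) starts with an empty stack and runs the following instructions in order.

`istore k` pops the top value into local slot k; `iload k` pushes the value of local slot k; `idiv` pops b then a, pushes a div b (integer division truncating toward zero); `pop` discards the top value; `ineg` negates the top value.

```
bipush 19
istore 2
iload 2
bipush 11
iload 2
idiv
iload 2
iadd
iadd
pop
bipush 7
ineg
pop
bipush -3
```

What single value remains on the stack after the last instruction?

bipush 19 → 19
istore 2  → (empty)
iload 2   → 19
bipush 11 → 19 11
iload 2   → 19 11 19
idiv      → 19 0
iload 2   → 19 0 19
iadd      → 19 19
iadd      → 38
pop       → (empty)
bipush 7  → 7
ineg      → -7
pop       → (empty)
bipush -3 → -3

-3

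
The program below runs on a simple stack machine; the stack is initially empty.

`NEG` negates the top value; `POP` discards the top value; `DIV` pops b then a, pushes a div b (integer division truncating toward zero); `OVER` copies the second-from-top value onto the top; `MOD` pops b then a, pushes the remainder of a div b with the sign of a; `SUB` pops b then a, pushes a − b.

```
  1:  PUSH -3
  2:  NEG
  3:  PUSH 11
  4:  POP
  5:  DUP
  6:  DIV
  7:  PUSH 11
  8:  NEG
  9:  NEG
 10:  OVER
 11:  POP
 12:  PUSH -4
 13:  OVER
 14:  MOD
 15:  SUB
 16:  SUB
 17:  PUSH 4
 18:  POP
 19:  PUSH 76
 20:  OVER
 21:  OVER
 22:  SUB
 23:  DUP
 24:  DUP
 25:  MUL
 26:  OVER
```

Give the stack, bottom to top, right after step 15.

PUSH -3 : [-3]
NEG     : [3]
PUSH 11 : [3, 11]
POP     : [3]
DUP     : [3, 3]
DIV     : [1]
PUSH 11 : [1, 11]
NEG     : [1, -11]
NEG     : [1, 11]
OVER    : [1, 11, 1]
POP     : [1, 11]
PUSH -4 : [1, 11, -4]
OVER    : [1, 11, -4, 11]
MOD     : [1, 11, -4]
SUB     : [1, 15]

[1, 15]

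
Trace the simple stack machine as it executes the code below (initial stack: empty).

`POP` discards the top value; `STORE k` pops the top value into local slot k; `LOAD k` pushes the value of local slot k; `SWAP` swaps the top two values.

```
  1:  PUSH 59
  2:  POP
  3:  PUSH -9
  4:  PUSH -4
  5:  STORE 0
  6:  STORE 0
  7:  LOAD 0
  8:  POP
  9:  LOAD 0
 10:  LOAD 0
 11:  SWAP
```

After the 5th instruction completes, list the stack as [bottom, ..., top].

[-9]

PUSH 59  [59]
POP      []
PUSH -9  [-9]
PUSH -4  [-9, -4]
STORE 0  [-9]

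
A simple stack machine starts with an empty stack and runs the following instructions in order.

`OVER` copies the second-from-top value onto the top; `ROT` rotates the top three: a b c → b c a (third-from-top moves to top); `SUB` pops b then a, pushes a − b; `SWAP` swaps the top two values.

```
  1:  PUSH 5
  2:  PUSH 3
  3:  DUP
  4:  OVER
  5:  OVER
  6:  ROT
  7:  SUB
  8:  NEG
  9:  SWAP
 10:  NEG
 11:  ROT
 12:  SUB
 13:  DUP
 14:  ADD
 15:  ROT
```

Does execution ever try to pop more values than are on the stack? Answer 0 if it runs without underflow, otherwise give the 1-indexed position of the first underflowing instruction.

PUSH 5 → [5]
PUSH 3 → [5, 3]
DUP    → [5, 3, 3]
OVER   → [5, 3, 3, 3]
OVER   → [5, 3, 3, 3, 3]
ROT    → [5, 3, 3, 3, 3]
SUB    → [5, 3, 3, 0]
NEG    → [5, 3, 3, 0]
SWAP   → [5, 3, 0, 3]
NEG    → [5, 3, 0, -3]
ROT    → [5, 0, -3, 3]
SUB    → [5, 0, -6]
DUP    → [5, 0, -6, -6]
ADD    → [5, 0, -12]
ROT    → [0, -12, 5]

0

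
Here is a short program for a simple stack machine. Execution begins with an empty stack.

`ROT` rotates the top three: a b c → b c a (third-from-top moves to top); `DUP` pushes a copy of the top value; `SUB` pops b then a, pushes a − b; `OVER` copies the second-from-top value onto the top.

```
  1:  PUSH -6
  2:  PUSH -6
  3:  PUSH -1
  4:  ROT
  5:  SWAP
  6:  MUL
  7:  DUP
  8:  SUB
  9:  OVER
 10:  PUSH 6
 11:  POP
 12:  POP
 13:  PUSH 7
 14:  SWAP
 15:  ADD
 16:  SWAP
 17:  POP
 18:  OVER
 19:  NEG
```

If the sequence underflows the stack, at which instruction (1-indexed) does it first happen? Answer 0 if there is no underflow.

18

PUSH -6 : [-6]
PUSH -6 : [-6, -6]
PUSH -1 : [-6, -6, -1]
ROT     : [-6, -1, -6]
SWAP    : [-6, -6, -1]
MUL     : [-6, 6]
DUP     : [-6, 6, 6]
SUB     : [-6, 0]
OVER    : [-6, 0, -6]
PUSH 6  : [-6, 0, -6, 6]
POP     : [-6, 0, -6]
POP     : [-6, 0]
PUSH 7  : [-6, 0, 7]
SWAP    : [-6, 7, 0]
ADD     : [-6, 7]
SWAP    : [7, -6]
POP     : [7]
OVER  — needs 2 operands, stack has 1 → underflow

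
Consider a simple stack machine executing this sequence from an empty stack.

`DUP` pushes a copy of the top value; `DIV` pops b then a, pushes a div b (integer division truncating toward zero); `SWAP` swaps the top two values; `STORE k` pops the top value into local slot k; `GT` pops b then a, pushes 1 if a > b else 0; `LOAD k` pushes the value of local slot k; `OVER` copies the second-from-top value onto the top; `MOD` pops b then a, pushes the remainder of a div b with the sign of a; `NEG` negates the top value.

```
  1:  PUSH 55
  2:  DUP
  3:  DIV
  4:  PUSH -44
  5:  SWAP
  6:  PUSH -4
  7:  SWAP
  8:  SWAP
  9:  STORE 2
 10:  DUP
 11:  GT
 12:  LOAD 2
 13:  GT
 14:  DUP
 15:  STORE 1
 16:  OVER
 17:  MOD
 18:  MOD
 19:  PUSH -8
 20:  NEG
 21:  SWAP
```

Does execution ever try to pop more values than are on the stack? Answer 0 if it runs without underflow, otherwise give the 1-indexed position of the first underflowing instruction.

PUSH 55   55
DUP       55 55
DIV       1
PUSH -44  1 -44
SWAP      -44 1
PUSH -4   -44 1 -4
SWAP      -44 -4 1
SWAP      -44 1 -4
STORE 2   -44 1
DUP       -44 1 1
GT        -44 0
LOAD 2    -44 0 -4
GT        -44 1
DUP       -44 1 1
STORE 1   -44 1
OVER      -44 1 -44
MOD       -44 1
MOD       0
PUSH -8   0 -8
NEG       0 8
SWAP      8 0

0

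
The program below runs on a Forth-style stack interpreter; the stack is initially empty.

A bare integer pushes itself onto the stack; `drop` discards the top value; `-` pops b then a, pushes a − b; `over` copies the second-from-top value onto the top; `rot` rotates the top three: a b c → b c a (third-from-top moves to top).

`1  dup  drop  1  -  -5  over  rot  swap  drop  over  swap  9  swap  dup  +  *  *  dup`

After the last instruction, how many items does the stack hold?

3

1     1
dup   1 1
drop  1
1     1 1
-     0
-5    0 -5
over  0 -5 0
rot   -5 0 0
swap  -5 0 0
drop  -5 0
over  -5 0 -5
swap  -5 -5 0
9     -5 -5 0 9
swap  -5 -5 9 0
dup   -5 -5 9 0 0
+     -5 -5 9 0
*     -5 -5 0
*     -5 0
dup   -5 0 0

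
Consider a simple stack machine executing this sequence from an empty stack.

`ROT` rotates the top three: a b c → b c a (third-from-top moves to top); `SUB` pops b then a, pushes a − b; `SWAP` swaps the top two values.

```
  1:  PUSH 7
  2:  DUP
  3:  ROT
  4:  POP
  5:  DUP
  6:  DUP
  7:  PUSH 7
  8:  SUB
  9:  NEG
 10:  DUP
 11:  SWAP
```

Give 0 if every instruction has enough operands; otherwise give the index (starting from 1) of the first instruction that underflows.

PUSH 7  [7]
DUP     [7, 7]
ROT  — needs 3 operands, stack has 2 → underflow

3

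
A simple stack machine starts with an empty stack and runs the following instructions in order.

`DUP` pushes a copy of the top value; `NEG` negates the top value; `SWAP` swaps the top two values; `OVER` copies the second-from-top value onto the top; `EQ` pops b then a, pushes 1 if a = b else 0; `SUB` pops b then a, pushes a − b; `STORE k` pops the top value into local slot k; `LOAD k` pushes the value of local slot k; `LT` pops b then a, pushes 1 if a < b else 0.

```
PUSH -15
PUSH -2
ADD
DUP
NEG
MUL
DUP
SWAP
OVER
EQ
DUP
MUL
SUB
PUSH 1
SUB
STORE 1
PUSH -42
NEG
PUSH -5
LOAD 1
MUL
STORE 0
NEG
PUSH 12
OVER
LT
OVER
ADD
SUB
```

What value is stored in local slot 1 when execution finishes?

PUSH -15 -> -15
PUSH -2  -> -15 -2
ADD      -> -17
DUP      -> -17 -17
NEG      -> -17 17
MUL      -> -289
DUP      -> -289 -289
SWAP     -> -289 -289
OVER     -> -289 -289 -289
EQ       -> -289 1
DUP      -> -289 1 1
MUL      -> -289 1
SUB      -> -290
PUSH 1   -> -290 1
SUB      -> -291
STORE 1  -> (empty)
PUSH -42 -> -42
NEG      -> 42
PUSH -5  -> 42 -5
LOAD 1   -> 42 -5 -291
MUL      -> 42 1455
STORE 0  -> 42
NEG      -> -42
PUSH 12  -> -42 12
OVER     -> -42 12 -42
LT       -> -42 0
OVER     -> -42 0 -42
ADD      -> -42 -42
SUB      -> 0

-291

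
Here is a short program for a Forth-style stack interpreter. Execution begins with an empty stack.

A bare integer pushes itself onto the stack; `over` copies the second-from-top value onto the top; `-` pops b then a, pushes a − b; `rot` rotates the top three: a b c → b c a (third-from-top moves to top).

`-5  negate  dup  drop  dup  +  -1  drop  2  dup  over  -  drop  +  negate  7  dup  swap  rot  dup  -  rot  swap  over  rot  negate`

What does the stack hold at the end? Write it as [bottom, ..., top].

-5      [-5]
negate  [5]
dup     [5, 5]
drop    [5]
dup     [5, 5]
+       [10]
-1      [10, -1]
drop    [10]
2       [10, 2]
dup     [10, 2, 2]
over    [10, 2, 2, 2]
-       [10, 2, 0]
drop    [10, 2]
+       [12]
negate  [-12]
7       [-12, 7]
dup     [-12, 7, 7]
swap    [-12, 7, 7]
rot     [7, 7, -12]
dup     [7, 7, -12, -12]
-       [7, 7, 0]
rot     [7, 0, 7]
swap    [7, 7, 0]
over    [7, 7, 0, 7]
rot     [7, 0, 7, 7]
negate  [7, 0, 7, -7]

[7, 0, 7, -7]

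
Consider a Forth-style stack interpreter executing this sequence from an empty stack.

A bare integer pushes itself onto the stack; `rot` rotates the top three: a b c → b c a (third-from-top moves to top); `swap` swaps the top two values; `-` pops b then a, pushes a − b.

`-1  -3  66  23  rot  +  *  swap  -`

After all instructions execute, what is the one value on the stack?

1321

-1   → -1
-3   → -1 -3
66   → -1 -3 66
23   → -1 -3 66 23
rot  → -1 66 23 -3
+    → -1 66 20
*    → -1 1320
swap → 1320 -1
-    → 1321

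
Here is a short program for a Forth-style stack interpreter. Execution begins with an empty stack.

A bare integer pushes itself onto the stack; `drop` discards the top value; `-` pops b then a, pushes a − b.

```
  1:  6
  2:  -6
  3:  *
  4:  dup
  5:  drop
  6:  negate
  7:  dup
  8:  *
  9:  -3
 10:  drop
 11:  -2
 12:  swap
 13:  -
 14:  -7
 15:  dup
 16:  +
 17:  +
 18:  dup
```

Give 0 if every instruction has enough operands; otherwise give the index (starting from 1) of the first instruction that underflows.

6      : [6]
-6     : [6, -6]
*      : [-36]
dup    : [-36, -36]
drop   : [-36]
negate : [36]
dup    : [36, 36]
*      : [1296]
-3     : [1296, -3]
drop   : [1296]
-2     : [1296, -2]
swap   : [-2, 1296]
-      : [-1298]
-7     : [-1298, -7]
dup    : [-1298, -7, -7]
+      : [-1298, -14]
+      : [-1312]
dup    : [-1312, -1312]

0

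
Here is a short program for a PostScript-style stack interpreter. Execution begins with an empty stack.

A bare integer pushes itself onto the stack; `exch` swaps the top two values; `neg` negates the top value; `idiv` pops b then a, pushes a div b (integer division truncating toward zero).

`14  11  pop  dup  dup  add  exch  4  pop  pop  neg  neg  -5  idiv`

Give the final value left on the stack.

-5

14   → [14]
11   → [14, 11]
pop  → [14]
dup  → [14, 14]
dup  → [14, 14, 14]
add  → [14, 28]
exch → [28, 14]
4    → [28, 14, 4]
pop  → [28, 14]
pop  → [28]
neg  → [-28]
neg  → [28]
-5   → [28, -5]
idiv → [-5]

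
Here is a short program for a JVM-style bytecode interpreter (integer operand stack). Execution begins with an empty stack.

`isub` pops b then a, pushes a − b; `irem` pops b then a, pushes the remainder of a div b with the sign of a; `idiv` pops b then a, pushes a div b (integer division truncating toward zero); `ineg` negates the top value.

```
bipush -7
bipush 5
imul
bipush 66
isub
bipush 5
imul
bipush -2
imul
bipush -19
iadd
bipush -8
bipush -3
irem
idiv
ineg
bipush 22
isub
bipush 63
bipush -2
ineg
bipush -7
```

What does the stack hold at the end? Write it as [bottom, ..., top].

[473, 63, 2, -7]

bipush -7  → -7
bipush 5   → -7 5
imul       → -35
bipush 66  → -35 66
isub       → -101
bipush 5   → -101 5
imul       → -505
bipush -2  → -505 -2
imul       → 1010
bipush -19 → 1010 -19
iadd       → 991
bipush -8  → 991 -8
bipush -3  → 991 -8 -3
irem       → 991 -2
idiv       → -495
ineg       → 495
bipush 22  → 495 22
isub       → 473
bipush 63  → 473 63
bipush -2  → 473 63 -2
ineg       → 473 63 2
bipush -7  → 473 63 2 -7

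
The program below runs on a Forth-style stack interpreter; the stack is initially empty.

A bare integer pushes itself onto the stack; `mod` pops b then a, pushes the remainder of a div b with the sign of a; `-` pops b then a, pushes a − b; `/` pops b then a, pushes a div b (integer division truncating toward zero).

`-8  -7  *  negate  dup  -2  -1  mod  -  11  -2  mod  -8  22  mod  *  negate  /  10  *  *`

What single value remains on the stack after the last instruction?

3920

-8      -8
-7      -8 -7
*       56
negate  -56
dup     -56 -56
-2      -56 -56 -2
-1      -56 -56 -2 -1
mod     -56 -56 0
-       -56 -56
11      -56 -56 11
-2      -56 -56 11 -2
mod     -56 -56 1
-8      -56 -56 1 -8
22      -56 -56 1 -8 22
mod     -56 -56 1 -8
*       -56 -56 -8
negate  -56 -56 8
/       -56 -7
10      -56 -7 10
*       -56 -70
*       3920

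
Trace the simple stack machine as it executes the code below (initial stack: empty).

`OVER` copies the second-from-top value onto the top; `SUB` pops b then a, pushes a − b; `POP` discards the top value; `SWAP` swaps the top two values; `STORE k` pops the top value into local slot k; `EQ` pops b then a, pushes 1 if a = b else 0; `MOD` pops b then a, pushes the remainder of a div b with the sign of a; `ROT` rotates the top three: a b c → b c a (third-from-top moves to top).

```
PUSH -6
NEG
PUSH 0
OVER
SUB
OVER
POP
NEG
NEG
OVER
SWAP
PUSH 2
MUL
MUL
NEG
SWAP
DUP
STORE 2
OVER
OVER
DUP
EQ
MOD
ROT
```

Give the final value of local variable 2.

6

PUSH -6 -> [-6]
NEG     -> [6]
PUSH 0  -> [6, 0]
OVER    -> [6, 0, 6]
SUB     -> [6, -6]
OVER    -> [6, -6, 6]
POP     -> [6, -6]
NEG     -> [6, 6]
NEG     -> [6, -6]
OVER    -> [6, -6, 6]
SWAP    -> [6, 6, -6]
PUSH 2  -> [6, 6, -6, 2]
MUL     -> [6, 6, -12]
MUL     -> [6, -72]
NEG     -> [6, 72]
SWAP    -> [72, 6]
DUP     -> [72, 6, 6]
STORE 2 -> [72, 6]
OVER    -> [72, 6, 72]
OVER    -> [72, 6, 72, 6]
DUP     -> [72, 6, 72, 6, 6]
EQ      -> [72, 6, 72, 1]
MOD     -> [72, 6, 0]
ROT     -> [6, 0, 72]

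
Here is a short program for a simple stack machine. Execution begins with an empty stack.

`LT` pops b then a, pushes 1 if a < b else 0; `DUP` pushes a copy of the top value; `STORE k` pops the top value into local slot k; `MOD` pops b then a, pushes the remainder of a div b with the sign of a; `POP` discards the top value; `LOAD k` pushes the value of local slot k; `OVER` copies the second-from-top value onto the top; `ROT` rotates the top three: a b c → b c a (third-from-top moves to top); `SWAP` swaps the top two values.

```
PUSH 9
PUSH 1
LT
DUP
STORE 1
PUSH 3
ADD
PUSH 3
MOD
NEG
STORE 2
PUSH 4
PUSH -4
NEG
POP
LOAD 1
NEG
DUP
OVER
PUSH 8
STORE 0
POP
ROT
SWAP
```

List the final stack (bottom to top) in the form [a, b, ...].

PUSH 9  → [9]
PUSH 1  → [9, 1]
LT      → [0]
DUP     → [0, 0]
STORE 1 → [0]
PUSH 3  → [0, 3]
ADD     → [3]
PUSH 3  → [3, 3]
MOD     → [0]
NEG     → [0]
STORE 2 → []
PUSH 4  → [4]
PUSH -4 → [4, -4]
NEG     → [4, 4]
POP     → [4]
LOAD 1  → [4, 0]
NEG     → [4, 0]
DUP     → [4, 0, 0]
OVER    → [4, 0, 0, 0]
PUSH 8  → [4, 0, 0, 0, 8]
STORE 0 → [4, 0, 0, 0]
POP     → [4, 0, 0]
ROT     → [0, 0, 4]
SWAP    → [0, 4, 0]

[0, 4, 0]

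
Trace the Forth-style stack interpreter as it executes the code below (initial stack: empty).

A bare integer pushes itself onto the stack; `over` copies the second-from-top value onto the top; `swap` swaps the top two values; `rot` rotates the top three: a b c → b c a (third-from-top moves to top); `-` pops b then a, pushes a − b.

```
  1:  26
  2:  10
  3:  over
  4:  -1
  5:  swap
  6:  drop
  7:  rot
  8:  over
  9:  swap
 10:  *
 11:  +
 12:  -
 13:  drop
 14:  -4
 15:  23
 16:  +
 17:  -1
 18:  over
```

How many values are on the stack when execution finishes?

3

26    26
10    26 10
over  26 10 26
-1    26 10 26 -1
swap  26 10 -1 26
drop  26 10 -1
rot   10 -1 26
over  10 -1 26 -1
swap  10 -1 -1 26
*     10 -1 -26
+     10 -27
-     37
drop  (empty)
-4    -4
23    -4 23
+     19
-1    19 -1
over  19 -1 19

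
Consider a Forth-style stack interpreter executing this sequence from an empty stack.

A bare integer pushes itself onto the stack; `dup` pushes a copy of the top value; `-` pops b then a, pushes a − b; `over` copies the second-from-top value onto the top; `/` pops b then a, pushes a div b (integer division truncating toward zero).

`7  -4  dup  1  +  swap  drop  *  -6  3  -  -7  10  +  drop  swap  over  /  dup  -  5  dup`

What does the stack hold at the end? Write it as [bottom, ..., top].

[-9, 0, 5, 5]

7    → [7]
-4   → [7, -4]
dup  → [7, -4, -4]
1    → [7, -4, -4, 1]
+    → [7, -4, -3]
swap → [7, -3, -4]
drop → [7, -3]
*    → [-21]
-6   → [-21, -6]
3    → [-21, -6, 3]
-    → [-21, -9]
-7   → [-21, -9, -7]
10   → [-21, -9, -7, 10]
+    → [-21, -9, 3]
drop → [-21, -9]
swap → [-9, -21]
over → [-9, -21, -9]
/    → [-9, 2]
dup  → [-9, 2, 2]
-    → [-9, 0]
5    → [-9, 0, 5]
dup  → [-9, 0, 5, 5]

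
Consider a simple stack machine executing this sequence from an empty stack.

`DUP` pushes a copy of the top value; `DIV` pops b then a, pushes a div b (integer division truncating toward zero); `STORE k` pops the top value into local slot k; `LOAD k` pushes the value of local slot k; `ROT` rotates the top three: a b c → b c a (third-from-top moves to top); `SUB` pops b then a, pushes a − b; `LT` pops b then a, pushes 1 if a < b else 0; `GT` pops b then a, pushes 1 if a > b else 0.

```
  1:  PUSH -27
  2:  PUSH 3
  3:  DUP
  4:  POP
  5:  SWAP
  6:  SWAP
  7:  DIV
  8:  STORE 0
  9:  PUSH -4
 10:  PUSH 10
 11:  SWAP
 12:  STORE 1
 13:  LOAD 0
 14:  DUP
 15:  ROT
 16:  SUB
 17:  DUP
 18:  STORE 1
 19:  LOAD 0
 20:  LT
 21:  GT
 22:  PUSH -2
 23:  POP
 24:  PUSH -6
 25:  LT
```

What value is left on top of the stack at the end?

0

PUSH -27  -27
PUSH 3    -27 3
DUP       -27 3 3
POP       -27 3
SWAP      3 -27
SWAP      -27 3
DIV       -9
STORE 0   (empty)
PUSH -4   -4
PUSH 10   -4 10
SWAP      10 -4
STORE 1   10
LOAD 0    10 -9
DUP       10 -9 -9
ROT       -9 -9 10
SUB       -9 -19
DUP       -9 -19 -19
STORE 1   -9 -19
LOAD 0    -9 -19 -9
LT        -9 1
GT        0
PUSH -2   0 -2
POP       0
PUSH -6   0 -6
LT        0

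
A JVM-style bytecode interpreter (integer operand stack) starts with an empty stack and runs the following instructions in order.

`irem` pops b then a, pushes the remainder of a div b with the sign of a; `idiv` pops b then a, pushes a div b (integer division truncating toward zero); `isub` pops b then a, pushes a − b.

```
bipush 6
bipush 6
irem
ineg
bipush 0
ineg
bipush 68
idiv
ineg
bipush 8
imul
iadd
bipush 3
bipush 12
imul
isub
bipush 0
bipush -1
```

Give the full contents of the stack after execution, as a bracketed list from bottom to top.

[-36, 0, -1]

bipush 6   6
bipush 6   6 6
irem       0
ineg       0
bipush 0   0 0
ineg       0 0
bipush 68  0 0 68
idiv       0 0
ineg       0 0
bipush 8   0 0 8
imul       0 0
iadd       0
bipush 3   0 3
bipush 12  0 3 12
imul       0 36
isub       -36
bipush 0   -36 0
bipush -1  -36 0 -1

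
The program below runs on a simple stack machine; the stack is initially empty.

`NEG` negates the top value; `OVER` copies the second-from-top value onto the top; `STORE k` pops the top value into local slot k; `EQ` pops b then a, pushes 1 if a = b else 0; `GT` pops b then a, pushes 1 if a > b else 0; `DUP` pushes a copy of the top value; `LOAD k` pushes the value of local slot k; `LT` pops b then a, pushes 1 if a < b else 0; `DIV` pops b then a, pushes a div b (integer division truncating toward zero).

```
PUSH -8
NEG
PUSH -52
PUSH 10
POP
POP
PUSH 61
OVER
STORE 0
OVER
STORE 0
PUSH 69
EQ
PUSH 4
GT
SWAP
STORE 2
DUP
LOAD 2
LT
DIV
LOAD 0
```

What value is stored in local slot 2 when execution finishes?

8

PUSH -8  -> -8
NEG      -> 8
PUSH -52 -> 8 -52
PUSH 10  -> 8 -52 10
POP      -> 8 -52
POP      -> 8
PUSH 61  -> 8 61
OVER     -> 8 61 8
STORE 0  -> 8 61
OVER     -> 8 61 8
STORE 0  -> 8 61
PUSH 69  -> 8 61 69
EQ       -> 8 0
PUSH 4   -> 8 0 4
GT       -> 8 0
SWAP     -> 0 8
STORE 2  -> 0
DUP      -> 0 0
LOAD 2   -> 0 0 8
LT       -> 0 1
DIV      -> 0
LOAD 0   -> 0 8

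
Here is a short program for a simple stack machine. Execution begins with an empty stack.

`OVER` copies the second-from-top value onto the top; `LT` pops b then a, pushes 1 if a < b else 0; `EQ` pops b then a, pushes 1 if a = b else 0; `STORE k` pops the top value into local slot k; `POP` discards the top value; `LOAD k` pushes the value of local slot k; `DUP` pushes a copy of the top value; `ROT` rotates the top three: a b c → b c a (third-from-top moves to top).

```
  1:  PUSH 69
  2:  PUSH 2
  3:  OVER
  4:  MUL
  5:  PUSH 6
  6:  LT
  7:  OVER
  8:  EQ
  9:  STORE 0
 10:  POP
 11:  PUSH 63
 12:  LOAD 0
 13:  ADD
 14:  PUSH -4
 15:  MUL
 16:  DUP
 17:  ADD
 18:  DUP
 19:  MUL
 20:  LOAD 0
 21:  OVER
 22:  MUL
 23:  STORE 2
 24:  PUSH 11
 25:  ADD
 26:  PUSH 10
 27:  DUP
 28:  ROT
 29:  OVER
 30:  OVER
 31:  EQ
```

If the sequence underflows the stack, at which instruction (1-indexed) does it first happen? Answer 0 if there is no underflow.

PUSH 69  69
PUSH 2   69 2
OVER     69 2 69
MUL      69 138
PUSH 6   69 138 6
LT       69 0
OVER     69 0 69
EQ       69 0
STORE 0  69
POP      (empty)
PUSH 63  63
LOAD 0   63 0
ADD      63
PUSH -4  63 -4
MUL      -252
DUP      -252 -252
ADD      -504
DUP      -504 -504
MUL      254016
LOAD 0   254016 0
OVER     254016 0 254016
MUL      254016 0
STORE 2  254016
PUSH 11  254016 11
ADD      254027
PUSH 10  254027 10
DUP      254027 10 10
ROT      10 10 254027
OVER     10 10 254027 10
OVER     10 10 254027 10 254027
EQ       10 10 254027 0

0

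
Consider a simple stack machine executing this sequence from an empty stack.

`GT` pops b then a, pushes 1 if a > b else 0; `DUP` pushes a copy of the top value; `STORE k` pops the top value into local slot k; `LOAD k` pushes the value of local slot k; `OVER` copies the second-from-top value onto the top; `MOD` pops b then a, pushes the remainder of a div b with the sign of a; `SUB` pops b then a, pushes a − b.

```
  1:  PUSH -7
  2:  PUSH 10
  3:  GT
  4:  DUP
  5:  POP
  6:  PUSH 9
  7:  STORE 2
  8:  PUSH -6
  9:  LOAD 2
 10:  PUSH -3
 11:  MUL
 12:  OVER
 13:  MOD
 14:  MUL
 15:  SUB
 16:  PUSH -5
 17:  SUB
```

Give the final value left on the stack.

-13

PUSH -7  -7
PUSH 10  -7 10
GT       0
DUP      0 0
POP      0
PUSH 9   0 9
STORE 2  0
PUSH -6  0 -6
LOAD 2   0 -6 9
PUSH -3  0 -6 9 -3
MUL      0 -6 -27
OVER     0 -6 -27 -6
MOD      0 -6 -3
MUL      0 18
SUB      -18
PUSH -5  -18 -5
SUB      -13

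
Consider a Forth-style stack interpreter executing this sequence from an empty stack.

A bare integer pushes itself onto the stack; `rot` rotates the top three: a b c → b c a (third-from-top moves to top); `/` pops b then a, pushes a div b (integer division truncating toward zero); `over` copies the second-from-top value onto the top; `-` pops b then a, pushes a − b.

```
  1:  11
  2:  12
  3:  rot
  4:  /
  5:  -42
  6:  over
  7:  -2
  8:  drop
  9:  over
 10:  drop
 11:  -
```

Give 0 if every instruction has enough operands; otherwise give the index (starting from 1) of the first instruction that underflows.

3

11 → [11]
12 → [11, 12]
rot  — needs 3 operands, stack has 2 → underflow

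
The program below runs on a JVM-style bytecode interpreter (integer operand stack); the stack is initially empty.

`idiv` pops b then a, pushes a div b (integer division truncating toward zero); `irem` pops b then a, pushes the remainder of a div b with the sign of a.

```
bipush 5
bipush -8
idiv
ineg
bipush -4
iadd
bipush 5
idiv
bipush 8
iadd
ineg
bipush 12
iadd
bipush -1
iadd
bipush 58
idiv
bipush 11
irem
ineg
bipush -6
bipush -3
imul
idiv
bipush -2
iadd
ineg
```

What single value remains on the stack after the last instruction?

2

bipush 5  : [5]
bipush -8 : [5, -8]
idiv      : [0]
ineg      : [0]
bipush -4 : [0, -4]
iadd      : [-4]
bipush 5  : [-4, 5]
idiv      : [0]
bipush 8  : [0, 8]
iadd      : [8]
ineg      : [-8]
bipush 12 : [-8, 12]
iadd      : [4]
bipush -1 : [4, -1]
iadd      : [3]
bipush 58 : [3, 58]
idiv      : [0]
bipush 11 : [0, 11]
irem      : [0]
ineg      : [0]
bipush -6 : [0, -6]
bipush -3 : [0, -6, -3]
imul      : [0, 18]
idiv      : [0]
bipush -2 : [0, -2]
iadd      : [-2]
ineg      : [2]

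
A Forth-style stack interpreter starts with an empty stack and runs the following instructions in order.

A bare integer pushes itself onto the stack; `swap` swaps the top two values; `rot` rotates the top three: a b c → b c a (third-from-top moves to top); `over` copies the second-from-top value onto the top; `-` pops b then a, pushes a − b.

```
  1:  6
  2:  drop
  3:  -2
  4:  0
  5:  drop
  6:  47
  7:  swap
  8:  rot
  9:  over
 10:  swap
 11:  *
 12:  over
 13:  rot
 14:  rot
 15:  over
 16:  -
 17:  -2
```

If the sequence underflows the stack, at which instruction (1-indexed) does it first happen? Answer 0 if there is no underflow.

6    → 6
drop → (empty)
-2   → -2
0    → -2 0
drop → -2
47   → -2 47
swap → 47 -2
rot  — needs 3 operands, stack has 2 → underflow

8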